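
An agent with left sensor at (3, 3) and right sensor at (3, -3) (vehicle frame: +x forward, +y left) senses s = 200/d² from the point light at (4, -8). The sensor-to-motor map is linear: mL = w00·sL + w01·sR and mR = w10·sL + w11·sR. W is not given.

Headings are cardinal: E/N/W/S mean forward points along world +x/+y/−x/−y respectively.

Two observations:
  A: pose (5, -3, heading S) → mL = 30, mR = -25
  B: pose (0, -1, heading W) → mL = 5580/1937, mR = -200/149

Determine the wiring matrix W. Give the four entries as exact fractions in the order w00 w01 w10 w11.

obs A: pose=(5,-3,S) → sL=10, sR=25, mL=30, mR=-25
obs B: pose=(0,-1,W) → sL=40/13, sR=200/149, mL=5580/1937, mR=-200/149
sensor matrix S = [[10, 25], [40/13, 200/149]]; det S = -123000/1937
solve [mL_A; mL_B] = S·[w00; w01] and [mR_A; mR_B] = S·[w10; w11]:
  w00 = 1/2, w01 = 1, w10 = 0, w11 = -1

1/2 1 0 -1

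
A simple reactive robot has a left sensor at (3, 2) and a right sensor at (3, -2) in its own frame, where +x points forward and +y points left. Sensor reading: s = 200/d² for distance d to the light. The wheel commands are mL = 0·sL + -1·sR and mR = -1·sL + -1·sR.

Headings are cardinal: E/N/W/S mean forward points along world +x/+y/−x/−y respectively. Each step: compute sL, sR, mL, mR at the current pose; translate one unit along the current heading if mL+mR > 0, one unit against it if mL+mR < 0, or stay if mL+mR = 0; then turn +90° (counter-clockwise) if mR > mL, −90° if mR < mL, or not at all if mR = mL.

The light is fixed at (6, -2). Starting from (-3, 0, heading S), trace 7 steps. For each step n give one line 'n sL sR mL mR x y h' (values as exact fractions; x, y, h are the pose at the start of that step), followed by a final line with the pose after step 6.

0 4 100/61 -100/61 -344/61 -3 0 S
1 40/29 200/169 -200/169 -12560/4901 -3 1 W
2 25/17 25/9 -25/9 -650/153 -2 1 N
3 200/41 8 -8 -528/41 -2 0 E
4 4 100/61 -100/61 -344/61 -3 0 S
5 40/29 200/169 -200/169 -12560/4901 -3 1 W
6 25/17 25/9 -25/9 -650/153 -2 1 N
final -2 0 E

n=0: pose=(-3,0,S); sL=4, sR=100/61; mL=-100/61, mR=-344/61; mL+mR=-444/61 → advance -1; mR−mL=-4 → turn -1·90°
n=1: pose=(-3,1,W); sL=40/29, sR=200/169; mL=-200/169, mR=-12560/4901; mL+mR=-18360/4901 → advance -1; mR−mL=-40/29 → turn -1·90°
n=2: pose=(-2,1,N); sL=25/17, sR=25/9; mL=-25/9, mR=-650/153; mL+mR=-1075/153 → advance -1; mR−mL=-25/17 → turn -1·90°
n=3: pose=(-2,0,E); sL=200/41, sR=8; mL=-8, mR=-528/41; mL+mR=-856/41 → advance -1; mR−mL=-200/41 → turn -1·90°
n=4: pose=(-3,0,S); sL=4, sR=100/61; mL=-100/61, mR=-344/61; mL+mR=-444/61 → advance -1; mR−mL=-4 → turn -1·90°
n=5: pose=(-3,1,W); sL=40/29, sR=200/169; mL=-200/169, mR=-12560/4901; mL+mR=-18360/4901 → advance -1; mR−mL=-40/29 → turn -1·90°
n=6: pose=(-2,1,N); sL=25/17, sR=25/9; mL=-25/9, mR=-650/153; mL+mR=-1075/153 → advance -1; mR−mL=-25/17 → turn -1·90°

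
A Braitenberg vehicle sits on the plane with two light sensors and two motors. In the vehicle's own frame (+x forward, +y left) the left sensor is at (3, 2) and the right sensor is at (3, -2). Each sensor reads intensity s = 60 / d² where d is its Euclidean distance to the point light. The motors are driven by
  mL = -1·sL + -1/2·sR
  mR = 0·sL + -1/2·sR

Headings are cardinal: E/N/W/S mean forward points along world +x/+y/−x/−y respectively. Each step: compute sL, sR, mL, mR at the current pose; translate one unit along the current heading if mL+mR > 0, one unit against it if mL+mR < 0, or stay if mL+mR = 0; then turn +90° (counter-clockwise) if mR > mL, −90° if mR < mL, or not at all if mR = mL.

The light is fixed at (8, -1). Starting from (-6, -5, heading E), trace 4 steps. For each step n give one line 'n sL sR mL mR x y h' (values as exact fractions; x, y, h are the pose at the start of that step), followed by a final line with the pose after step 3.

n=0: pose=(-6,-5,E); sL=12/25, sR=60/157; mL=-2634/3925, mR=-30/157; mL+mR=-3384/3925 → advance -1; mR−mL=12/25 → turn +1·90°
n=1: pose=(-7,-5,N); sL=6/29, sR=6/17; mL=-189/493, mR=-3/17; mL+mR=-276/493 → advance -1; mR−mL=6/29 → turn +1·90°
n=2: pose=(-7,-6,W); sL=60/373, sR=20/111; mL=-10390/41403, mR=-10/111; mL+mR=-14120/41403 → advance -1; mR−mL=60/373 → turn +1·90°
n=3: pose=(-6,-6,S); sL=15/52, sR=3/16; mL=-159/416, mR=-3/32; mL+mR=-99/208 → advance -1; mR−mL=15/52 → turn +1·90°

0 12/25 60/157 -2634/3925 -30/157 -6 -5 E
1 6/29 6/17 -189/493 -3/17 -7 -5 N
2 60/373 20/111 -10390/41403 -10/111 -7 -6 W
3 15/52 3/16 -159/416 -3/32 -6 -6 S
final -6 -5 E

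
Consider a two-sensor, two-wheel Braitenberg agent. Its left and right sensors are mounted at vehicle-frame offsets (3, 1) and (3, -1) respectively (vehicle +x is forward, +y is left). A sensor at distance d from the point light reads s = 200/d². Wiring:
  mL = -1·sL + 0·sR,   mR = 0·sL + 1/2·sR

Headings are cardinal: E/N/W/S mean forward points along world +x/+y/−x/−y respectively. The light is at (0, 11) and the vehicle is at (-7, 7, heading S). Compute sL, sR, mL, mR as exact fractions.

40/17 200/113 -40/17 100/113

left sensor world pos  = (-6, 4); dL² = 85
right sensor world pos = (-8, 4); dR² = 113
sL = 200/85 = 40/17
sR = 200/113 = 200/113
mL = -1·sL + 0·sR = -40/17
mR = 0·sL + 1/2·sR = 100/113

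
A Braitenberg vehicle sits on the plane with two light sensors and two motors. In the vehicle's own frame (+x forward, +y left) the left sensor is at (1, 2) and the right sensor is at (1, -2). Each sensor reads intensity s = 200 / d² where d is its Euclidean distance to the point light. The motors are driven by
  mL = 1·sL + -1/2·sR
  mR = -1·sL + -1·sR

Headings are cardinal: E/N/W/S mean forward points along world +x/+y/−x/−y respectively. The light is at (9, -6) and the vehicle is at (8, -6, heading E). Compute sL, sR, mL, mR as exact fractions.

50 50 25 -100

left sensor world pos  = (9, -4); dL² = 4
right sensor world pos = (9, -8); dR² = 4
sL = 200/4 = 50
sR = 200/4 = 50
mL = 1·sL + -1/2·sR = 25
mR = -1·sL + -1·sR = -100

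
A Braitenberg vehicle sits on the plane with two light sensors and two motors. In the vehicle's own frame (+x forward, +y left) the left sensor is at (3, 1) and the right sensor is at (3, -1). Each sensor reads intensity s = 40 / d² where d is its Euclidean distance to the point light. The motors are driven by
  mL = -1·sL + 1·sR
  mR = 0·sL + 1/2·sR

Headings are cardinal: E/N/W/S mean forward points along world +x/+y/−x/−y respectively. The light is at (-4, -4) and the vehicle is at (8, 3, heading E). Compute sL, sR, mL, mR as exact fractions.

left sensor world pos  = (11, 4); dL² = 289
right sensor world pos = (11, 2); dR² = 261
sL = 40/289 = 40/289
sR = 40/261 = 40/261
mL = -1·sL + 1·sR = 1120/75429
mR = 0·sL + 1/2·sR = 20/261

40/289 40/261 1120/75429 20/261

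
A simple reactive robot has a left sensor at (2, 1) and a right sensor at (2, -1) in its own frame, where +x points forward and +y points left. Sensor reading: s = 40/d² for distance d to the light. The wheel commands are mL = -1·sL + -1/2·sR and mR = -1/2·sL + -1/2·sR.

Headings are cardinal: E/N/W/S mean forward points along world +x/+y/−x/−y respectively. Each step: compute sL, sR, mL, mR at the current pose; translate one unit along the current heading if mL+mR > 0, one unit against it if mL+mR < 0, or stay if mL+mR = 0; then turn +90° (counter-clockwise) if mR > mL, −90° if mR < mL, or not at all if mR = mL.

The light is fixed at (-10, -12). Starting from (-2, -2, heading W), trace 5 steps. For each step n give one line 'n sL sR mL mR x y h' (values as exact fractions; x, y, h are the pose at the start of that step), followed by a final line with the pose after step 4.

0 40/117 40/157 -8620/18369 -5480/18369 -2 -2 W
1 10/41 5/16 -525/1312 -365/1312 -1 -2 S
2 8/53 40/221 -2828/11713 -1944/11713 -1 -1 E
3 20/109 4/25 -718/2725 -468/2725 -2 -1 N
4 40/117 40/157 -8620/18369 -5480/18369 -2 -2 W
final -1 -2 S

n=0: pose=(-2,-2,W); sL=40/117, sR=40/157; mL=-8620/18369, mR=-5480/18369; mL+mR=-4700/6123 → advance -1; mR−mL=20/117 → turn +1·90°
n=1: pose=(-1,-2,S); sL=10/41, sR=5/16; mL=-525/1312, mR=-365/1312; mL+mR=-445/656 → advance -1; mR−mL=5/41 → turn +1·90°
n=2: pose=(-1,-1,E); sL=8/53, sR=40/221; mL=-2828/11713, mR=-1944/11713; mL+mR=-4772/11713 → advance -1; mR−mL=4/53 → turn +1·90°
n=3: pose=(-2,-1,N); sL=20/109, sR=4/25; mL=-718/2725, mR=-468/2725; mL+mR=-1186/2725 → advance -1; mR−mL=10/109 → turn +1·90°
n=4: pose=(-2,-2,W); sL=40/117, sR=40/157; mL=-8620/18369, mR=-5480/18369; mL+mR=-4700/6123 → advance -1; mR−mL=20/117 → turn +1·90°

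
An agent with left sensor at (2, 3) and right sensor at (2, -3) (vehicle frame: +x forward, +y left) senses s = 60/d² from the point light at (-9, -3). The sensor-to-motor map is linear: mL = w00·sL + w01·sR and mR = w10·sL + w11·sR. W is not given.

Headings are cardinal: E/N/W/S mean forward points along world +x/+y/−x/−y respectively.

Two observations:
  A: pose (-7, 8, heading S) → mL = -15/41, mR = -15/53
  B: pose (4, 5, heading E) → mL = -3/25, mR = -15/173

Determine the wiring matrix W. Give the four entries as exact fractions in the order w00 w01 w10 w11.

0 -1/2 -1/2 0

obs A: pose=(-7,8,S) → sL=30/53, sR=30/41, mL=-15/41, mR=-15/53
obs B: pose=(4,5,E) → sL=30/173, sR=6/25, mL=-3/25, mR=-15/173
sensor matrix S = [[30/53, 30/41], [30/173, 6/25]]; det S = 16848/1879645
solve [mL_A; mL_B] = S·[w00; w01] and [mR_A; mR_B] = S·[w10; w11]:
  w00 = 0, w01 = -1/2, w10 = -1/2, w11 = 0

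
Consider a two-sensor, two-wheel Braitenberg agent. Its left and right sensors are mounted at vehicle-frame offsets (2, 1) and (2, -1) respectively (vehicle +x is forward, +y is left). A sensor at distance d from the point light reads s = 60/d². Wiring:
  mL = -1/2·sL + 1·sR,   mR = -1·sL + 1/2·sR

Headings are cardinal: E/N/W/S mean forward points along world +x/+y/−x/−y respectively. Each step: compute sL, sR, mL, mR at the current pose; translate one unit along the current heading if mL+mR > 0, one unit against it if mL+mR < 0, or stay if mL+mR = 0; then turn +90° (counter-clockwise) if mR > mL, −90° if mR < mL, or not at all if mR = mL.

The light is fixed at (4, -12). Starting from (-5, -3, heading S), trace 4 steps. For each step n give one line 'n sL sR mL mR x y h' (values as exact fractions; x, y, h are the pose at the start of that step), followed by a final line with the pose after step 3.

0 60/113 60/149 2310/16837 -5550/16837 -5 -3 S
1 30/101 30/121 1215/12221 -2115/12221 -5 -2 W
2 4/15 60/193 514/2895 -322/2895 -4 -2 N
3 1/3 15/34 14/51 -23/204 -4 -1 E
final -3 -1 S

n=0: pose=(-5,-3,S); sL=60/113, sR=60/149; mL=2310/16837, mR=-5550/16837; mL+mR=-3240/16837 → advance -1; mR−mL=-7860/16837 → turn -1·90°
n=1: pose=(-5,-2,W); sL=30/101, sR=30/121; mL=1215/12221, mR=-2115/12221; mL+mR=-900/12221 → advance -1; mR−mL=-3330/12221 → turn -1·90°
n=2: pose=(-4,-2,N); sL=4/15, sR=60/193; mL=514/2895, mR=-322/2895; mL+mR=64/965 → advance +1; mR−mL=-836/2895 → turn -1·90°
n=3: pose=(-4,-1,E); sL=1/3, sR=15/34; mL=14/51, mR=-23/204; mL+mR=11/68 → advance +1; mR−mL=-79/204 → turn -1·90°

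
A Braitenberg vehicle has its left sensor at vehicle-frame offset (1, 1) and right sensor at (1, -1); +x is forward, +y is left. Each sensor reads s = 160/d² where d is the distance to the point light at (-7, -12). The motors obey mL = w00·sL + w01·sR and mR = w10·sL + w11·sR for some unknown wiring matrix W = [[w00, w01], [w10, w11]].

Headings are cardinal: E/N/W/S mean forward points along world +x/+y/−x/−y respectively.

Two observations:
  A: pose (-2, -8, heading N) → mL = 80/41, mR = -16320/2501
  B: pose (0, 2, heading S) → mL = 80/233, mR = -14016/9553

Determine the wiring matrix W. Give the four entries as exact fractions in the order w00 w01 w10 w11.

obs A: pose=(-2,-8,N) → sL=160/41, sR=160/61, mL=80/41, mR=-16320/2501
obs B: pose=(0,2,S) → sL=160/233, sR=32/41, mL=80/233, mR=-14016/9553
sensor matrix S = [[160/41, 160/61], [160/233, 32/41]]; det S = 29736960/23892053
solve [mL_A; mL_B] = S·[w00; w01] and [mR_A; mR_B] = S·[w10; w11]:
  w00 = 1/2, w01 = 0, w10 = -1, w11 = -1

1/2 0 -1 -1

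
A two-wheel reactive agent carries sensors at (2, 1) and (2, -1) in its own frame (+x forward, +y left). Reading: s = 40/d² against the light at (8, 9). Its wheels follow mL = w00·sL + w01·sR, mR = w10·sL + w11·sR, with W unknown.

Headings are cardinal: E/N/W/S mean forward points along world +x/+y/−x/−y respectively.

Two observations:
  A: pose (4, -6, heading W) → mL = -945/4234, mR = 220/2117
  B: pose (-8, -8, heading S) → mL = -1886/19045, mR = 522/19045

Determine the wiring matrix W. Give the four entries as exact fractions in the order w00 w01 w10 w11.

obs A: pose=(4,-6,W) → sL=10/73, sR=5/29, mL=-945/4234, mR=220/2117
obs B: pose=(-8,-8,S) → sL=20/293, sR=4/65, mL=-1886/19045, mR=522/19045
sensor matrix S = [[10/73, 5/29], [20/293, 4/65]]; det S = -26924/8063653
solve [mL_A; mL_B] = S·[w00; w01] and [mR_A; mR_B] = S·[w10; w11]:
  w00 = -1, w01 = -1/2, w10 = -1/2, w11 = 1

-1 -1/2 -1/2 1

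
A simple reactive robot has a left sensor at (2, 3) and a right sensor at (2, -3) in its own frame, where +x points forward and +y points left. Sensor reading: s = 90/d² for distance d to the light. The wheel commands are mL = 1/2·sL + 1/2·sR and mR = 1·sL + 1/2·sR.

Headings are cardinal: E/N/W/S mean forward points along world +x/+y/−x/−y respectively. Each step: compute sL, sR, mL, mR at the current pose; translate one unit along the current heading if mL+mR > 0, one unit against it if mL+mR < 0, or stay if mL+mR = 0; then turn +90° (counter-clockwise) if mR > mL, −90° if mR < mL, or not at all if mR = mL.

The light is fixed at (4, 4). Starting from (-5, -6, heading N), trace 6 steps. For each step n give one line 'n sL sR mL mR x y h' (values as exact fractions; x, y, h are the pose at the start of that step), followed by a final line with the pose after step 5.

0 45/104 9/10 693/1040 459/520 -5 -6 N
1 18/53 90/157 3798/8321 5211/8321 -5 -5 W
2 9/17 9/29 207/493 675/986 -6 -5 S
3 90/113 90/233 15570/26329 26055/26329 -6 -6 E
4 45/104 9/10 693/1040 459/520 -5 -6 N
5 18/53 90/157 3798/8321 5211/8321 -5 -5 W
final -6 -5 S

n=0: pose=(-5,-6,N); sL=45/104, sR=9/10; mL=693/1040, mR=459/520; mL+mR=1611/1040 → advance +1; mR−mL=45/208 → turn +1·90°
n=1: pose=(-5,-5,W); sL=18/53, sR=90/157; mL=3798/8321, mR=5211/8321; mL+mR=9009/8321 → advance +1; mR−mL=9/53 → turn +1·90°
n=2: pose=(-6,-5,S); sL=9/17, sR=9/29; mL=207/493, mR=675/986; mL+mR=1089/986 → advance +1; mR−mL=9/34 → turn +1·90°
n=3: pose=(-6,-6,E); sL=90/113, sR=90/233; mL=15570/26329, mR=26055/26329; mL+mR=41625/26329 → advance +1; mR−mL=45/113 → turn +1·90°
n=4: pose=(-5,-6,N); sL=45/104, sR=9/10; mL=693/1040, mR=459/520; mL+mR=1611/1040 → advance +1; mR−mL=45/208 → turn +1·90°
n=5: pose=(-5,-5,W); sL=18/53, sR=90/157; mL=3798/8321, mR=5211/8321; mL+mR=9009/8321 → advance +1; mR−mL=9/53 → turn +1·90°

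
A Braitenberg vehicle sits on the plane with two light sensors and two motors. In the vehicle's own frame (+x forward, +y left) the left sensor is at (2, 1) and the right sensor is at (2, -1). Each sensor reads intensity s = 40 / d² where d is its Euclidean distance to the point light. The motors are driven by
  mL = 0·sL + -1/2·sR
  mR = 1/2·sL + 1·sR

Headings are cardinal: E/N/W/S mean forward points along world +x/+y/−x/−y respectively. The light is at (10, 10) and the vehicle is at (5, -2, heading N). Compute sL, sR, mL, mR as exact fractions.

5/17 10/29 -5/29 485/986

left sensor world pos  = (4, 0); dL² = 136
right sensor world pos = (6, 0); dR² = 116
sL = 40/136 = 5/17
sR = 40/116 = 10/29
mL = 0·sL + -1/2·sR = -5/29
mR = 1/2·sL + 1·sR = 485/986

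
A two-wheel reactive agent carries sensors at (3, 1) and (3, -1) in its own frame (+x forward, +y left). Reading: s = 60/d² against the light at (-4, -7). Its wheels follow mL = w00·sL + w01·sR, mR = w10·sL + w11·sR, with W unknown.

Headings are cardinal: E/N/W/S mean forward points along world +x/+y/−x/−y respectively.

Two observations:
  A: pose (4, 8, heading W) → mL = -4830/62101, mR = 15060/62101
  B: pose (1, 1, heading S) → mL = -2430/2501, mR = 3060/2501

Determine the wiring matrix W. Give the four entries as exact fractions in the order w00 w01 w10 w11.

1/2 -1 1/2 1/2

obs A: pose=(4,8,W) → sL=60/221, sR=60/281, mL=-4830/62101, mR=15060/62101
obs B: pose=(1,1,S) → sL=60/61, sR=60/41, mL=-2430/2501, mR=3060/2501
sensor matrix S = [[60/221, 60/281], [60/61, 60/41]]; det S = 29088000/155314601
solve [mL_A; mL_B] = S·[w00; w01] and [mR_A; mR_B] = S·[w10; w11]:
  w00 = 1/2, w01 = -1, w10 = 1/2, w11 = 1/2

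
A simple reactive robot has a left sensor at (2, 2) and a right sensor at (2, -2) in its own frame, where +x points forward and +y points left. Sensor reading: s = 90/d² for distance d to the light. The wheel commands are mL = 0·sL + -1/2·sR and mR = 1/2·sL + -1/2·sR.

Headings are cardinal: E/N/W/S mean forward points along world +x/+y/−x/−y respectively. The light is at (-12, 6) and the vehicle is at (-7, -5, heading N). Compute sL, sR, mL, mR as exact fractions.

1 9/13 -9/26 2/13

left sensor world pos  = (-9, -3); dL² = 90
right sensor world pos = (-5, -3); dR² = 130
sL = 90/90 = 1
sR = 90/130 = 9/13
mL = 0·sL + -1/2·sR = -9/26
mR = 1/2·sL + -1/2·sR = 2/13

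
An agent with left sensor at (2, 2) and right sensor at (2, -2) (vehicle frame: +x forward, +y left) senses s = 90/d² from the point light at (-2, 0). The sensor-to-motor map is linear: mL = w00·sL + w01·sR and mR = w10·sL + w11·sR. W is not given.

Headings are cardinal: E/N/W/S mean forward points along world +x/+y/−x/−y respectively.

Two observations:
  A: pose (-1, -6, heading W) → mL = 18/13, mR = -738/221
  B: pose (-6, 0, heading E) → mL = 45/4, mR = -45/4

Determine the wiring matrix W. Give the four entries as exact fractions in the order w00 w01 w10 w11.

1 0 -1/2 -1/2

obs A: pose=(-1,-6,W) → sL=18/13, sR=90/17, mL=18/13, mR=-738/221
obs B: pose=(-6,0,E) → sL=45/4, sR=45/4, mL=45/4, mR=-45/4
sensor matrix S = [[18/13, 90/17], [45/4, 45/4]]; det S = -9720/221
solve [mL_A; mL_B] = S·[w00; w01] and [mR_A; mR_B] = S·[w10; w11]:
  w00 = 1, w01 = 0, w10 = -1/2, w11 = -1/2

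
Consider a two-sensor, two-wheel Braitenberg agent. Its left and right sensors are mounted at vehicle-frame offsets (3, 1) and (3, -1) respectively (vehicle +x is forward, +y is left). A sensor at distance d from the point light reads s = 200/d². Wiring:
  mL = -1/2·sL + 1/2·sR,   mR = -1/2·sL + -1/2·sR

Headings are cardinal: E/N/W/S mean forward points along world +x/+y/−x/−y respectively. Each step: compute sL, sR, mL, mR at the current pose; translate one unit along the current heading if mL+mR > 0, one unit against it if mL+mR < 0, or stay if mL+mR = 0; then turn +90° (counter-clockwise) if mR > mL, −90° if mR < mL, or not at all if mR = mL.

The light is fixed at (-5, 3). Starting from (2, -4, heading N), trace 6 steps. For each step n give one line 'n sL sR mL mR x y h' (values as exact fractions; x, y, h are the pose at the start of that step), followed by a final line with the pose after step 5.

0 50/13 5/2 -35/52 -165/52 2 -4 N
1 200/149 200/181 -3200/26969 -33000/26969 2 -5 E
2 20/17 100/73 120/1241 -1580/1241 1 -5 S
3 200/73 40/9 560/657 -2360/657 1 -4 W
4 50/13 5/2 -35/52 -165/52 2 -4 N
5 200/149 200/181 -3200/26969 -33000/26969 2 -5 E
final 1 -5 S

n=0: pose=(2,-4,N); sL=50/13, sR=5/2; mL=-35/52, mR=-165/52; mL+mR=-50/13 → advance -1; mR−mL=-5/2 → turn -1·90°
n=1: pose=(2,-5,E); sL=200/149, sR=200/181; mL=-3200/26969, mR=-33000/26969; mL+mR=-200/149 → advance -1; mR−mL=-200/181 → turn -1·90°
n=2: pose=(1,-5,S); sL=20/17, sR=100/73; mL=120/1241, mR=-1580/1241; mL+mR=-20/17 → advance -1; mR−mL=-100/73 → turn -1·90°
n=3: pose=(1,-4,W); sL=200/73, sR=40/9; mL=560/657, mR=-2360/657; mL+mR=-200/73 → advance -1; mR−mL=-40/9 → turn -1·90°
n=4: pose=(2,-4,N); sL=50/13, sR=5/2; mL=-35/52, mR=-165/52; mL+mR=-50/13 → advance -1; mR−mL=-5/2 → turn -1·90°
n=5: pose=(2,-5,E); sL=200/149, sR=200/181; mL=-3200/26969, mR=-33000/26969; mL+mR=-200/149 → advance -1; mR−mL=-200/181 → turn -1·90°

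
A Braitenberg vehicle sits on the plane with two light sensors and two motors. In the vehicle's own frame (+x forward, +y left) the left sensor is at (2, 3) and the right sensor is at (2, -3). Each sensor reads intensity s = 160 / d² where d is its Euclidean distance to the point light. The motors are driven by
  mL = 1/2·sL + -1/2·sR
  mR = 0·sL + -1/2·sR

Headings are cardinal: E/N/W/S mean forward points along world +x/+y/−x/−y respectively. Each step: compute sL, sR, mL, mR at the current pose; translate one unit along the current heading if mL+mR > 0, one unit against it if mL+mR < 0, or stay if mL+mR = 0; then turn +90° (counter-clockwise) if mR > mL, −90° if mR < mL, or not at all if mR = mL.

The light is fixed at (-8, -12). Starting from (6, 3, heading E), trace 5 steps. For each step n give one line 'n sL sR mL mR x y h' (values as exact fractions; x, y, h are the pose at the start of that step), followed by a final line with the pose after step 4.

n=0: pose=(6,3,E); sL=8/29, sR=2/5; mL=-9/145, mR=-1/5; mL+mR=-38/145 → advance -1; mR−mL=-4/29 → turn -1·90°
n=1: pose=(5,3,S); sL=32/85, sR=160/269; mL=-2496/22865, mR=-80/269; mL+mR=-9296/22865 → advance -1; mR−mL=-16/85 → turn -1·90°
n=2: pose=(5,4,W); sL=16/29, sR=80/241; mL=768/6989, mR=-40/241; mL+mR=-392/6989 → advance -1; mR−mL=-8/29 → turn -1·90°
n=3: pose=(6,4,N); sL=32/89, sR=160/613; mL=2688/54557, mR=-80/613; mL+mR=-4432/54557 → advance -1; mR−mL=-16/89 → turn -1·90°
n=4: pose=(6,3,E); sL=8/29, sR=2/5; mL=-9/145, mR=-1/5; mL+mR=-38/145 → advance -1; mR−mL=-4/29 → turn -1·90°

0 8/29 2/5 -9/145 -1/5 6 3 E
1 32/85 160/269 -2496/22865 -80/269 5 3 S
2 16/29 80/241 768/6989 -40/241 5 4 W
3 32/89 160/613 2688/54557 -80/613 6 4 N
4 8/29 2/5 -9/145 -1/5 6 3 E
final 5 3 S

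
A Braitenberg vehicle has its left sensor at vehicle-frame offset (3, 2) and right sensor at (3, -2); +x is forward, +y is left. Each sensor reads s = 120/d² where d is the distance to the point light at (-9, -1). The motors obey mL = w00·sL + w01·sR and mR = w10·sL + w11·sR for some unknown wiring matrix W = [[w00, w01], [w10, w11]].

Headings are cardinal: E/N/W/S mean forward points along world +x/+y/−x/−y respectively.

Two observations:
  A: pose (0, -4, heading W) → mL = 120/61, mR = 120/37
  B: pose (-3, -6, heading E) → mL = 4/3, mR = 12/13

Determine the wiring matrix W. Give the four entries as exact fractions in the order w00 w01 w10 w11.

1 0 0 1

obs A: pose=(0,-4,W) → sL=120/61, sR=120/37, mL=120/61, mR=120/37
obs B: pose=(-3,-6,E) → sL=4/3, sR=12/13, mL=4/3, mR=12/13
sensor matrix S = [[120/61, 120/37], [4/3, 12/13]]; det S = -73600/29341
solve [mL_A; mL_B] = S·[w00; w01] and [mR_A; mR_B] = S·[w10; w11]:
  w00 = 1, w01 = 0, w10 = 0, w11 = 1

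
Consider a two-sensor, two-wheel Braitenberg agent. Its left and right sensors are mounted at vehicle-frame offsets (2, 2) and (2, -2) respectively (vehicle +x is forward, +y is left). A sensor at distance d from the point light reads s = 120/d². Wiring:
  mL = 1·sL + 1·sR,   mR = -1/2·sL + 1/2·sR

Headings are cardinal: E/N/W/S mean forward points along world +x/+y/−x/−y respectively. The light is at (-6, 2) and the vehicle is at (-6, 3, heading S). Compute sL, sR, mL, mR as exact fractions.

24 24 48 0

left sensor world pos  = (-4, 1); dL² = 5
right sensor world pos = (-8, 1); dR² = 5
sL = 120/5 = 24
sR = 120/5 = 24
mL = 1·sL + 1·sR = 48
mR = -1/2·sL + 1/2·sR = 0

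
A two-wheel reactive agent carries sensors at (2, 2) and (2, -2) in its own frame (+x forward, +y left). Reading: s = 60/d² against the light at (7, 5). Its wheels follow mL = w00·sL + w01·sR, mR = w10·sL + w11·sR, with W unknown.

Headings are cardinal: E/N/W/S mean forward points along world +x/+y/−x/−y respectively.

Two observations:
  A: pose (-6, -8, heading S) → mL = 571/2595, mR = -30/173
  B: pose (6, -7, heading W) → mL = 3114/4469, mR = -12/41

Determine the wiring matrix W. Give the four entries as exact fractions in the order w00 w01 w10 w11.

1/2 1 -1 0

obs A: pose=(-6,-8,S) → sL=30/173, sR=2/15, mL=571/2595, mR=-30/173
obs B: pose=(6,-7,W) → sL=12/41, sR=60/109, mL=3114/4469, mR=-12/41
sensor matrix S = [[30/173, 2/15], [12/41, 60/109]]; det S = 218144/3865685
solve [mL_A; mL_B] = S·[w00; w01] and [mR_A; mR_B] = S·[w10; w11]:
  w00 = 1/2, w01 = 1, w10 = -1, w11 = 0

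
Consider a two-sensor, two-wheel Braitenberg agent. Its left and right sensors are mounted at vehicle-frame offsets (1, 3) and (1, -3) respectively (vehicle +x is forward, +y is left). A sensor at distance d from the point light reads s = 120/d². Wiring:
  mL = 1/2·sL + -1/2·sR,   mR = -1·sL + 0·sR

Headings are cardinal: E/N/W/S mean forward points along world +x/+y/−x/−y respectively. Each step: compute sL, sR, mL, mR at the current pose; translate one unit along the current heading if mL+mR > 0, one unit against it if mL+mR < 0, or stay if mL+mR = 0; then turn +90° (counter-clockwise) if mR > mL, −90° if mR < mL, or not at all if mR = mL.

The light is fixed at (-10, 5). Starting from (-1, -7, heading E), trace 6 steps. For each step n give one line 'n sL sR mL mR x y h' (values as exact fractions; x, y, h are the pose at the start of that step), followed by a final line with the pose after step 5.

0 120/181 24/65 1728/11765 -120/181 -1 -7 E
1 12/29 60/97 -288/2813 -12/29 -2 -7 S
2 24/49 120/113 -1584/5537 -24/49 -2 -6 W
3 15/17 30/61 405/2074 -15/17 -1 -6 N
4 120/181 24/65 1728/11765 -120/181 -1 -7 E
5 12/29 60/97 -288/2813 -12/29 -2 -7 S
final -2 -6 W

n=0: pose=(-1,-7,E); sL=120/181, sR=24/65; mL=1728/11765, mR=-120/181; mL+mR=-6072/11765 → advance -1; mR−mL=-9528/11765 → turn -1·90°
n=1: pose=(-2,-7,S); sL=12/29, sR=60/97; mL=-288/2813, mR=-12/29; mL+mR=-1452/2813 → advance -1; mR−mL=-876/2813 → turn -1·90°
n=2: pose=(-2,-6,W); sL=24/49, sR=120/113; mL=-1584/5537, mR=-24/49; mL+mR=-4296/5537 → advance -1; mR−mL=-1128/5537 → turn -1·90°
n=3: pose=(-1,-6,N); sL=15/17, sR=30/61; mL=405/2074, mR=-15/17; mL+mR=-1425/2074 → advance -1; mR−mL=-2235/2074 → turn -1·90°
n=4: pose=(-1,-7,E); sL=120/181, sR=24/65; mL=1728/11765, mR=-120/181; mL+mR=-6072/11765 → advance -1; mR−mL=-9528/11765 → turn -1·90°
n=5: pose=(-2,-7,S); sL=12/29, sR=60/97; mL=-288/2813, mR=-12/29; mL+mR=-1452/2813 → advance -1; mR−mL=-876/2813 → turn -1·90°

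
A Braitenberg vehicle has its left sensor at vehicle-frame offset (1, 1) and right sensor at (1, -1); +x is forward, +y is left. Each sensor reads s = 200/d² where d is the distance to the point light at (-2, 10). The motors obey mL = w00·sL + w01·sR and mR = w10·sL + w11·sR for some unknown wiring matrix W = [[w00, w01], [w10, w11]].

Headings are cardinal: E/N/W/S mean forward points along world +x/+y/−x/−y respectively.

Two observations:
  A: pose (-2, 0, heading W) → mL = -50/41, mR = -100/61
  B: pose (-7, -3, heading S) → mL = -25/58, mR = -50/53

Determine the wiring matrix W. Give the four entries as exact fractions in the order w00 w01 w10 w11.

0 -1/2 -1 0

obs A: pose=(-2,0,W) → sL=100/61, sR=100/41, mL=-50/41, mR=-100/61
obs B: pose=(-7,-3,S) → sL=50/53, sR=25/29, mL=-25/58, mR=-50/53
sensor matrix S = [[100/61, 100/41], [50/53, 25/29]]; det S = -3412500/3844037
solve [mL_A; mL_B] = S·[w00; w01] and [mR_A; mR_B] = S·[w10; w11]:
  w00 = 0, w01 = -1/2, w10 = -1, w11 = 0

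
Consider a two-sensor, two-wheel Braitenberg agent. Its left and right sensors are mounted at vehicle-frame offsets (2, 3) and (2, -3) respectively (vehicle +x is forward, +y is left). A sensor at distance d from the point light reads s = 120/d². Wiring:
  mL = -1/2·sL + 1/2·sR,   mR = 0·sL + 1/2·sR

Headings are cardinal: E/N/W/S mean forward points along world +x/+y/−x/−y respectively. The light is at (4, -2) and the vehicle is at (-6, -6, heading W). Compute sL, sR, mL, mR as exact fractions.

left sensor world pos  = (-8, -9); dL² = 193
right sensor world pos = (-8, -3); dR² = 145
sL = 120/193 = 120/193
sR = 120/145 = 24/29
mL = -1/2·sL + 1/2·sR = 576/5597
mR = 0·sL + 1/2·sR = 12/29

120/193 24/29 576/5597 12/29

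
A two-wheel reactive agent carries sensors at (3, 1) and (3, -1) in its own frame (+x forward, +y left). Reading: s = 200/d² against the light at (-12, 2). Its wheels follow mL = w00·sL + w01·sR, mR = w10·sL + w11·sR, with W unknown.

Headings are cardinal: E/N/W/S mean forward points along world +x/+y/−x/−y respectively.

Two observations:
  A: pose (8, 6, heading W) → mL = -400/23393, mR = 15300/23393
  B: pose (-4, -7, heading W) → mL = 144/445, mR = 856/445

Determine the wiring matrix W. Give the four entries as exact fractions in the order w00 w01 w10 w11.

-1/2 1/2 1/2 1/2

obs A: pose=(8,6,W) → sL=100/149, sR=100/157, mL=-400/23393, mR=15300/23393
obs B: pose=(-4,-7,W) → sL=8/5, sR=200/89, mL=144/445, mR=856/445
sensor matrix S = [[100/149, 100/157], [8/5, 200/89]]; det S = 1018240/2081977
solve [mL_A; mL_B] = S·[w00; w01] and [mR_A; mR_B] = S·[w10; w11]:
  w00 = -1/2, w01 = 1/2, w10 = 1/2, w11 = 1/2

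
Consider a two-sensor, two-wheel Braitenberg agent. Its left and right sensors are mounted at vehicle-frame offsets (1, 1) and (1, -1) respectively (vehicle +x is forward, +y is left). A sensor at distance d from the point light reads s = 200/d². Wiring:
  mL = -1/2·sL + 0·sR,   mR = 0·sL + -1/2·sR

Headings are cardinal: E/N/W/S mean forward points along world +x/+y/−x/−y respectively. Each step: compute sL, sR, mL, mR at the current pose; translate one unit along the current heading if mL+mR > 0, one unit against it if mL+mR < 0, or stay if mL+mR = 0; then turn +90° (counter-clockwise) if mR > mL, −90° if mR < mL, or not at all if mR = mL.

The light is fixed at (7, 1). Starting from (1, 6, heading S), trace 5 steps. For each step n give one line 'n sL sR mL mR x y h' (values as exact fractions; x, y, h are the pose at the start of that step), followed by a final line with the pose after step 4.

0 200/41 40/13 -100/41 -20/13 1 6 S
1 100/37 4 -50/37 -2 1 7 E
2 200/61 200/89 -100/61 -100/89 0 7 S
3 2 25/9 -1 -25/18 0 8 E
4 40/17 200/117 -20/17 -100/117 -1 8 S
final -1 9 E

n=0: pose=(1,6,S); sL=200/41, sR=40/13; mL=-100/41, mR=-20/13; mL+mR=-2120/533 → advance -1; mR−mL=480/533 → turn +1·90°
n=1: pose=(1,7,E); sL=100/37, sR=4; mL=-50/37, mR=-2; mL+mR=-124/37 → advance -1; mR−mL=-24/37 → turn -1·90°
n=2: pose=(0,7,S); sL=200/61, sR=200/89; mL=-100/61, mR=-100/89; mL+mR=-15000/5429 → advance -1; mR−mL=2800/5429 → turn +1·90°
n=3: pose=(0,8,E); sL=2, sR=25/9; mL=-1, mR=-25/18; mL+mR=-43/18 → advance -1; mR−mL=-7/18 → turn -1·90°
n=4: pose=(-1,8,S); sL=40/17, sR=200/117; mL=-20/17, mR=-100/117; mL+mR=-4040/1989 → advance -1; mR−mL=640/1989 → turn +1·90°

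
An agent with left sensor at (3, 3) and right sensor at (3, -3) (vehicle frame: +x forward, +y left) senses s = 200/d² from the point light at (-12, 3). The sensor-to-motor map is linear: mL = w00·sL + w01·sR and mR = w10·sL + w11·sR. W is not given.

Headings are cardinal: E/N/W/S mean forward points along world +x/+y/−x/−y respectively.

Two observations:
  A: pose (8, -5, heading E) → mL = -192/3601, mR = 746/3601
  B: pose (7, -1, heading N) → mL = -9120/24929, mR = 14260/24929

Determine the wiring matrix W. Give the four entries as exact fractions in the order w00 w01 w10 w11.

-1 1 1 -1/2

obs A: pose=(8,-5,E) → sL=100/277, sR=4/13, mL=-192/3601, mR=746/3601
obs B: pose=(7,-1,N) → sL=200/257, sR=40/97, mL=-9120/24929, mR=14260/24929
sensor matrix S = [[100/277, 4/13], [200/257, 40/97]]; det S = -8131200/89769329
solve [mL_A; mL_B] = S·[w00; w01] and [mR_A; mR_B] = S·[w10; w11]:
  w00 = -1, w01 = 1, w10 = 1, w11 = -1/2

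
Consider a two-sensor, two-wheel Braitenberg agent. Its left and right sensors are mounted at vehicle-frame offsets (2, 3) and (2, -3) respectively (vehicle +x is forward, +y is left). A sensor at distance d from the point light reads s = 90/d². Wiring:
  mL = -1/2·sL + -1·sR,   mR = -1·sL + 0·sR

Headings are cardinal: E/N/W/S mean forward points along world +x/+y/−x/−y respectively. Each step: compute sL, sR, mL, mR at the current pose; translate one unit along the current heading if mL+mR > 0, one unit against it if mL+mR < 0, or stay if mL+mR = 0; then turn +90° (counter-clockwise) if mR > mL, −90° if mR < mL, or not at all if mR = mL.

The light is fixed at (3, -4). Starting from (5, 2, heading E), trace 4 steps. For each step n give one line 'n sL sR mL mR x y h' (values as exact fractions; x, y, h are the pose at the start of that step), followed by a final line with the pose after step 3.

0 90/97 18/5 -1971/485 -90/97 5 2 E
1 45/34 9/8 -243/136 -45/34 4 2 N
2 18 18/13 -135/13 -18 4 1 W
3 9/5 45/37 -783/370 -9/5 5 1 N
final 5 0 W

n=0: pose=(5,2,E); sL=90/97, sR=18/5; mL=-1971/485, mR=-90/97; mL+mR=-2421/485 → advance -1; mR−mL=1521/485 → turn +1·90°
n=1: pose=(4,2,N); sL=45/34, sR=9/8; mL=-243/136, mR=-45/34; mL+mR=-423/136 → advance -1; mR−mL=63/136 → turn +1·90°
n=2: pose=(4,1,W); sL=18, sR=18/13; mL=-135/13, mR=-18; mL+mR=-369/13 → advance -1; mR−mL=-99/13 → turn -1·90°
n=3: pose=(5,1,N); sL=9/5, sR=45/37; mL=-783/370, mR=-9/5; mL+mR=-1449/370 → advance -1; mR−mL=117/370 → turn +1·90°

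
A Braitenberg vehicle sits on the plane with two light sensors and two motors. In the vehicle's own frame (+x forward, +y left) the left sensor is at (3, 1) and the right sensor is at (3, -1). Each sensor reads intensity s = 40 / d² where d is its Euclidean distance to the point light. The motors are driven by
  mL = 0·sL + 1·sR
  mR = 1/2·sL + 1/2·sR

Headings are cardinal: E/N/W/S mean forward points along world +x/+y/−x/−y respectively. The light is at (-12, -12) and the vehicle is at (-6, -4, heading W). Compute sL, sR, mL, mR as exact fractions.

20/29 4/9 4/9 148/261

left sensor world pos  = (-9, -5); dL² = 58
right sensor world pos = (-9, -3); dR² = 90
sL = 40/58 = 20/29
sR = 40/90 = 4/9
mL = 0·sL + 1·sR = 4/9
mR = 1/2·sL + 1/2·sR = 148/261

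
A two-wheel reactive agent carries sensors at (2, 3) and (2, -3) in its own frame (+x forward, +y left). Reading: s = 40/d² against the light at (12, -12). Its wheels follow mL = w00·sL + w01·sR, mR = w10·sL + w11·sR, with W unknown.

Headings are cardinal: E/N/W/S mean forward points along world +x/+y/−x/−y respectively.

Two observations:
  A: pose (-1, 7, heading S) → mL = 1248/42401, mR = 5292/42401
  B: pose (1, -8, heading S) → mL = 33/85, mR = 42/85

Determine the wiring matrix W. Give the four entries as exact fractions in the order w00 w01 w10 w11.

obs A: pose=(-1,7,S) → sL=40/389, sR=8/109, mL=1248/42401, mR=5292/42401
obs B: pose=(1,-8,S) → sL=10/17, sR=1/5, mL=33/85, mR=42/85
sensor matrix S = [[40/389, 8/109], [10/17, 1/5]]; det S = -16296/720817
solve [mL_A; mL_B] = S·[w00; w01] and [mR_A; mR_B] = S·[w10; w11]:
  w00 = 1, w01 = -1, w10 = 1/2, w11 = 1

1 -1 1/2 1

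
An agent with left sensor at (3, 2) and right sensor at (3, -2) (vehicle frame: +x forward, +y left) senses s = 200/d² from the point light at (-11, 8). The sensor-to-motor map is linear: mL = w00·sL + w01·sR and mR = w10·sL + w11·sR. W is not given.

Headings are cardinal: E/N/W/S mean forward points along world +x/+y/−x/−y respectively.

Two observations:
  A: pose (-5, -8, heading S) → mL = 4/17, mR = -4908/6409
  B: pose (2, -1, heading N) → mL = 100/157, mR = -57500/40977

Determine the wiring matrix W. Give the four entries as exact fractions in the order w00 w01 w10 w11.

1/2 0 -1/2 -1

obs A: pose=(-5,-8,S) → sL=8/17, sR=200/377, mL=4/17, mR=-4908/6409
obs B: pose=(2,-1,N) → sL=200/157, sR=200/261, mL=100/157, mR=-57500/40977
sensor matrix S = [[8/17, 200/377], [200/157, 200/261]]; det S = -2854400/9055917
solve [mL_A; mL_B] = S·[w00; w01] and [mR_A; mR_B] = S·[w10; w11]:
  w00 = 1/2, w01 = 0, w10 = -1/2, w11 = -1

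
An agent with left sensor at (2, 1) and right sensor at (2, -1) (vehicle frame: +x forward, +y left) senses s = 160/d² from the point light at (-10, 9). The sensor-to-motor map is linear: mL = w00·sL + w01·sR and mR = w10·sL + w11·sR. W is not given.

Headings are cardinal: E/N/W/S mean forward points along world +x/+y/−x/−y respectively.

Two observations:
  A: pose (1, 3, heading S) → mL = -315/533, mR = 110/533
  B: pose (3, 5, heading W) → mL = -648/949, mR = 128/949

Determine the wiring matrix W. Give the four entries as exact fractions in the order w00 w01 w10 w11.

obs A: pose=(1,3,S) → sL=10/13, sR=40/41, mL=-315/533, mR=110/533
obs B: pose=(3,5,W) → sL=80/73, sR=16/13, mL=-648/949, mR=128/949
sensor matrix S = [[10/13, 40/41], [80/73, 16/13]]; det S = -61920/505817
solve [mL_A; mL_B] = S·[w00; w01] and [mR_A; mR_B] = S·[w10; w11]:
  w00 = 1/2, w01 = -1, w10 = -1, w11 = 1

1/2 -1 -1 1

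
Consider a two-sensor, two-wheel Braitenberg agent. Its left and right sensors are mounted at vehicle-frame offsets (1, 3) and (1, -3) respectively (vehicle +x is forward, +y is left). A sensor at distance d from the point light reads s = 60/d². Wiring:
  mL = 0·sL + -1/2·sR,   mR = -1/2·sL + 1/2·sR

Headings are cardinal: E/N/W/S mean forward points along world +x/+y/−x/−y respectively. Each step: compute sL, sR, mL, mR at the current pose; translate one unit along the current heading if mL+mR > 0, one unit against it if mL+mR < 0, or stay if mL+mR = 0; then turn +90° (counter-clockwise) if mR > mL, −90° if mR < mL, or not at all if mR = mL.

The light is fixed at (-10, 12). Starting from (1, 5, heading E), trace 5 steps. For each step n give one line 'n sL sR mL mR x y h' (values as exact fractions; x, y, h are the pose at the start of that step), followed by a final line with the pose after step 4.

n=0: pose=(1,5,E); sL=3/8, sR=15/61; mL=-15/122, mR=-63/976; mL+mR=-3/16 → advance -1; mR−mL=57/976 → turn +1·90°
n=1: pose=(0,5,N); sL=12/17, sR=12/41; mL=-6/41, mR=-144/697; mL+mR=-6/17 → advance -1; mR−mL=-42/697 → turn -1·90°
n=2: pose=(0,4,E); sL=30/73, sR=30/121; mL=-15/121, mR=-720/8833; mL+mR=-15/73 → advance -1; mR−mL=375/8833 → turn +1·90°
n=3: pose=(-1,4,N); sL=12/17, sR=60/193; mL=-30/193, mR=-648/3281; mL+mR=-6/17 → advance -1; mR−mL=-138/3281 → turn -1·90°
n=4: pose=(-1,3,E); sL=15/34, sR=15/61; mL=-15/122, mR=-405/4148; mL+mR=-15/68 → advance -1; mR−mL=105/4148 → turn +1·90°

0 3/8 15/61 -15/122 -63/976 1 5 E
1 12/17 12/41 -6/41 -144/697 0 5 N
2 30/73 30/121 -15/121 -720/8833 0 4 E
3 12/17 60/193 -30/193 -648/3281 -1 4 N
4 15/34 15/61 -15/122 -405/4148 -1 3 E
final -2 3 N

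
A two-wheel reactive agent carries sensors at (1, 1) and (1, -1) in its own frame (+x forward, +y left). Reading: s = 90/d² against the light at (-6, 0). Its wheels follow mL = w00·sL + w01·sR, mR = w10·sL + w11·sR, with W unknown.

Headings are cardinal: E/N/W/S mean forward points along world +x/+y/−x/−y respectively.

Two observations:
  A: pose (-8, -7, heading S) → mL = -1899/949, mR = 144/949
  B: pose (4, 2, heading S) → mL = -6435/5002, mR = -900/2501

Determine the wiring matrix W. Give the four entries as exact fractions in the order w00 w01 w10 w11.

obs A: pose=(-8,-7,S) → sL=18/13, sR=90/73, mL=-1899/949, mR=144/949
obs B: pose=(4,2,S) → sL=45/61, sR=45/41, mL=-6435/5002, mR=-900/2501
sensor matrix S = [[18/13, 90/73], [45/61, 45/41]]; det S = 1448280/2373449
solve [mL_A; mL_B] = S·[w00; w01] and [mR_A; mR_B] = S·[w10; w11]:
  w00 = -1, w01 = -1/2, w10 = 1, w11 = -1

-1 -1/2 1 -1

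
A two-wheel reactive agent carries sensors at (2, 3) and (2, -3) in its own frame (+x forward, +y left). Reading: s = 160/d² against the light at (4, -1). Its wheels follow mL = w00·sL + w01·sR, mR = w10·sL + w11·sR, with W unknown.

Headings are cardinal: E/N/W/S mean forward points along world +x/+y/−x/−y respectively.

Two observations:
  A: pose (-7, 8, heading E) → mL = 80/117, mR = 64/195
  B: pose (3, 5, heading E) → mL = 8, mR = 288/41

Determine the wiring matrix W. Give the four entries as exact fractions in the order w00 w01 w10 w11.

0 1/2 -1/2 1/2

obs A: pose=(-7,8,E) → sL=32/45, sR=160/117, mL=80/117, mR=64/195
obs B: pose=(3,5,E) → sL=80/41, sR=16, mL=8, mR=288/41
sensor matrix S = [[32/45, 160/117], [80/41, 16]]; det S = 69632/7995
solve [mL_A; mL_B] = S·[w00; w01] and [mR_A; mR_B] = S·[w10; w11]:
  w00 = 0, w01 = 1/2, w10 = -1/2, w11 = 1/2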